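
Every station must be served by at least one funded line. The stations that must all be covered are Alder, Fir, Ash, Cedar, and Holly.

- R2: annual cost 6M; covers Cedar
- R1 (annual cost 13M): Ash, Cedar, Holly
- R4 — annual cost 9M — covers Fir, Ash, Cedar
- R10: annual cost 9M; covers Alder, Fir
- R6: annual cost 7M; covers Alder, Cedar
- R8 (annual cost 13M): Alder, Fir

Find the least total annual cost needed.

Choose R1 and R10: together they cover Alder, Fir, Ash, Cedar, Holly — every station.
Total annual cost: 13 + 9 = 22.

22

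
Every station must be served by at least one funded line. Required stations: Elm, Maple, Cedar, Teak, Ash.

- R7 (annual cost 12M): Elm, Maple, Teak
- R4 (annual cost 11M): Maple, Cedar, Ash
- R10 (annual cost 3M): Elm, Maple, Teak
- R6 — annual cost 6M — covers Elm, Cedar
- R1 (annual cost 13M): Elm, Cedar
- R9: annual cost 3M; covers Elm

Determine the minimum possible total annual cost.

Choose R4 and R10: together they cover Elm, Maple, Cedar, Teak, Ash — every station.
Total annual cost: 11 + 3 = 14.
No cover costs less than 14.

14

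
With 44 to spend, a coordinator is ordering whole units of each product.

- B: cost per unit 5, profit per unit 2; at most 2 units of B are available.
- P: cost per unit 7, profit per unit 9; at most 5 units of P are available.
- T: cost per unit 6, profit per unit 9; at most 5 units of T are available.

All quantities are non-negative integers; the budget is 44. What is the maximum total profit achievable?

T has the best ratio (9/6); taking only T gives at most 5×9 = 45 (stopped by the supply cap of 5).
Mixing does better — 2×P and 5×T: cost 44 ≤ 44, profit 2·9 + 5·9 = 63.

63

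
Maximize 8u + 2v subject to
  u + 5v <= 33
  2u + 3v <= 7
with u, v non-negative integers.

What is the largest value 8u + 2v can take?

24

(u,v)=(3,0) is feasible, giving 24.
(u,v)=(2,1) is feasible, giving 18.
(u,v)=(2,0) is feasible, giving 16.
The best lattice point is (3,0), giving 24.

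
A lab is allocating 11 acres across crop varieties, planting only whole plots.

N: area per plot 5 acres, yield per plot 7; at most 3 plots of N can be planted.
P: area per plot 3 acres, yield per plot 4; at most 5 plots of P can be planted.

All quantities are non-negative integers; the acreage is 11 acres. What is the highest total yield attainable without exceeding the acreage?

15

This is a bounded integer knapsack.
N has the best ratio (7/5); taking only N gives at most 2×7 = 14 (stopped by the area limit).
Mixing does better — 1×N and 2×P: area 11 ≤ 11, yield 1·7 + 2·4 = 15.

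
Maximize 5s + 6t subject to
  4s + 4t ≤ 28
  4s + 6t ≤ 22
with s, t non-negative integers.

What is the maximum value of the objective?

26

The continuous relaxation peaks at (5.5, 0) with value 27.50; rounding to a feasible lattice point costs some objective.
(s,t)=(4,1): 4·4+4·1=20≤28, 4·4+6·1=22≤22, objective 26.
(s,t)=(5,0): 4·5+4·0=20≤28, 4·5+6·0=20≤22, objective 25.
(s,t)=(3,1): 4·3+4·1=16≤28, 4·3+6·1=18≤22, objective 21.
(s,t)=(4,0): 4·4+4·0=16≤28, 4·4+6·0=16≤22, objective 20.
The best lattice point is (4,1), giving 26.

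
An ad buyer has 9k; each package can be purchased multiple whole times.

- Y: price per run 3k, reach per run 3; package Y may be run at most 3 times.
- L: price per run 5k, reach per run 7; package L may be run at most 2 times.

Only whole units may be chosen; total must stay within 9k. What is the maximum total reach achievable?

10

This is a bounded integer knapsack.
L has the best ratio (7/5); taking only L gives at most 1×7 = 7 (stopped by the price limit).
Mixing does better — 1×Y and 1×L: price 8 ≤ 9, reach 1·3 + 1·7 = 10.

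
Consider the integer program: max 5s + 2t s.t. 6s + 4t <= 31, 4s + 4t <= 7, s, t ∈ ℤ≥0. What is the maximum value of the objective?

(s,t)=(1,0) is feasible, giving 5.
(s,t)=(0,1) is feasible, giving 2.
(s,t)=(0,0) is feasible, giving 0.
The best lattice point is (1,0), giving 5.

5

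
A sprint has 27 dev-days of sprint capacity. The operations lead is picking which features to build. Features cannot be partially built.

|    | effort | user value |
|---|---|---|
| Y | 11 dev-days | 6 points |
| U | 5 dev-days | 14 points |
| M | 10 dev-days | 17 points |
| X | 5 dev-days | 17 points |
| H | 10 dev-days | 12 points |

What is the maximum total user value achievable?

48

U + M + X: effort 5 + 10 + 5 = 20 ≤ 27, user value 14 + 17 + 17 = 48.
M + X + H: effort 10 + 5 + 10 = 25 ≤ 27, user value 17 + 17 + 12 = 46.
U + X + H: effort 5 + 5 + 10 = 20 ≤ 27, user value 14 + 17 + 12 = 43.
Best is U, M, and X with total user value 48.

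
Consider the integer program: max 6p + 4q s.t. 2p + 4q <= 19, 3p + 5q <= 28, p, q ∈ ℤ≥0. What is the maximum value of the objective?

54

The continuous relaxation peaks at (9.33, 0) with value 56.00; rounding to a feasible lattice point costs some objective.
(p,q)=(9,0): 2·9+4·0=18≤19, 3·9+5·0=27≤28, objective 54.
(p,q)=(8,0): 2·8+4·0=16≤19, 3·8+5·0=24≤28, objective 48.
Maximum is 54 at (p,q)=(9,0).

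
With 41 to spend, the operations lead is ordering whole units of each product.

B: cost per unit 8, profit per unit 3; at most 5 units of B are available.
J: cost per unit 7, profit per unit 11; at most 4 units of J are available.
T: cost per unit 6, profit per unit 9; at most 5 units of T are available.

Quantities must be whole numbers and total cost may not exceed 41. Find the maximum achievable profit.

This is a bounded integer knapsack.
3×J and 3×T: cost 39 ≤ 41, profit 3·11 + 3·9 = 60.
4×J and 2×T: cost 40 ≤ 41, profit 4·11 + 2·9 = 62.
Best is 62.

62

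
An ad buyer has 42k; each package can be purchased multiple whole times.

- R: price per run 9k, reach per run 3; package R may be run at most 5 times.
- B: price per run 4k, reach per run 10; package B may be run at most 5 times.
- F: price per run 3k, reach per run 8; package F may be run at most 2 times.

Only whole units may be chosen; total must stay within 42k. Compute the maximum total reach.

Take 1×R, 5×B, and 2×F: price 35 ≤ 42, reach 1·3 + 5·10 + 2·8 = 69.
F has the best ratio (8/3) and is taken to its limit of 2; remaining capacity is filled optimally with the others.

69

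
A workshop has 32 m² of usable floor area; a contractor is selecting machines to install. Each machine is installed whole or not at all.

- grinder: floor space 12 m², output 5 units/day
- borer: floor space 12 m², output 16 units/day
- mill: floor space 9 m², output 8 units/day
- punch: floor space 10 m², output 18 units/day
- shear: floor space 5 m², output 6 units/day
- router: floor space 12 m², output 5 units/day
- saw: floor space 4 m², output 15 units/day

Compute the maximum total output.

55

Take borer, punch, shear, and saw: floor space 12 + 10 + 5 + 4 = 31 ≤ 32, output 16 + 18 + 6 + 15 = 55.
No other feasible combination does better.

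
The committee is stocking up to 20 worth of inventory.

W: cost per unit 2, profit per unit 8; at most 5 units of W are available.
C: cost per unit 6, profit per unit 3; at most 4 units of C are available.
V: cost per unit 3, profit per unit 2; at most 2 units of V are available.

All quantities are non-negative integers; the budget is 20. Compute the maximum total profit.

5×W, 1×C, and 1×V: cost 19 ≤ 20, profit 5·8 + 1·3 + 1·2 = 45.
5×W and 2×V: cost 16 ≤ 20, profit 5·8 + 2·2 = 44.
Best is 45.

45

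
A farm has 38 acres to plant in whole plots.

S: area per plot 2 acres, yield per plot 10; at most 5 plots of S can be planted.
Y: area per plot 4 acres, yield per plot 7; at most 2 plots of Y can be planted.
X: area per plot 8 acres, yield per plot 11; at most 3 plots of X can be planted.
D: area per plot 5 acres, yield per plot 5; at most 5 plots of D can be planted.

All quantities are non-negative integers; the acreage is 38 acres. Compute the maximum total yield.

5×S, 1×Y, and 3×X: area 38 ≤ 38, yield 5·10 + 1·7 + 3·11 = 90.
5×S, 2×Y, and 2×X: area 34 ≤ 38, yield 5·10 + 2·7 + 2·11 = 86.
Best is 90.

90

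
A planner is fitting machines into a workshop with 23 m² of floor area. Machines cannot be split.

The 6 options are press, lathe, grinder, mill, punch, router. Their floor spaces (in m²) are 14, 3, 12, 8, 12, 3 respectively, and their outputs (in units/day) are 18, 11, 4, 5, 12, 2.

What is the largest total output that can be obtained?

Allowing fractional choices, the relaxed optimum would be about 35.0, but machines are indivisible.
press + lathe + router: floor space 14 + 3 + 3 = 20 ≤ 23, output 18 + 11 + 2 = 31.
press + lathe: floor space 14 + 3 = 17 ≤ 23, output 18 + 11 = 29.
lathe + mill + punch: floor space 3 + 8 + 12 = 23 ≤ 23, output 11 + 5 + 12 = 28.
Best is press, lathe, and router with total output 31.

31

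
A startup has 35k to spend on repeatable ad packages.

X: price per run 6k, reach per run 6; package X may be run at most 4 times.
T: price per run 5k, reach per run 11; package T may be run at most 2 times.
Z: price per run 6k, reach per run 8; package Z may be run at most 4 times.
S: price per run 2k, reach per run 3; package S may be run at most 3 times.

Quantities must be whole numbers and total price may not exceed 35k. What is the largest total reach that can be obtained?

Take 2×T, 3×Z, and 3×S: price 34 ≤ 35, reach 2·11 + 3·8 + 3·3 = 55.
T has the best ratio (11/5) and is taken to its limit of 2; remaining capacity is filled optimally with the others.

55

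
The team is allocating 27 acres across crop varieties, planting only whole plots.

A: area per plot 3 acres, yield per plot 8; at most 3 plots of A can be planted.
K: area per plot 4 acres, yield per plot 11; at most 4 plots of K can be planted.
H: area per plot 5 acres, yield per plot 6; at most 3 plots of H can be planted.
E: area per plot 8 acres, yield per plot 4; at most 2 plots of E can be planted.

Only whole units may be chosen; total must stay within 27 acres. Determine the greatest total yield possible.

K has the best ratio (11/4); taking only K gives at most 4×11 = 44 (stopped by the supply cap of 4).
Mixing does better — 3×A and 4×K: area 25 ≤ 27, yield 3·8 + 4·11 = 68.

68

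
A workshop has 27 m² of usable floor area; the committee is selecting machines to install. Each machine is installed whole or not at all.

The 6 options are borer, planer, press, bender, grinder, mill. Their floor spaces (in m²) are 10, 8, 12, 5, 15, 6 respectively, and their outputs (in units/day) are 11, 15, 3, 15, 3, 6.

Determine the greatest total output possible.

41

Treat it as a binary knapsack problem.
Take borer, planer, and bender: floor space 10 + 8 + 5 = 23 ≤ 27, output 11 + 15 + 15 = 41.
No other feasible combination does better.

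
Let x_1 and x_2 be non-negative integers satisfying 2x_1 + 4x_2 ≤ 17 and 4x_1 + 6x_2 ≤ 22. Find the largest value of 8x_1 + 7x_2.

(x_1,x_2)=(5,0) is feasible, giving 40.
(x_1,x_2)=(4,1) is feasible, giving 39.
(x_1,x_2)=(4,0) is feasible, giving 32.
The best lattice point is (5,0), giving 40.

40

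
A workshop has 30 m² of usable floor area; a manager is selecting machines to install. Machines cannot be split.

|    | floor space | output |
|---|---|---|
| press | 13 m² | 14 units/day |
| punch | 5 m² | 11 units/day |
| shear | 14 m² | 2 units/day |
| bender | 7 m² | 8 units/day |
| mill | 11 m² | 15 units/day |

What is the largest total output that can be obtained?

This is an integer program with binary decision variables.
Take press, punch, and mill: floor space 13 + 5 + 11 = 29 ≤ 30, output 14 + 11 + 15 = 40.
No other feasible combination does better.

40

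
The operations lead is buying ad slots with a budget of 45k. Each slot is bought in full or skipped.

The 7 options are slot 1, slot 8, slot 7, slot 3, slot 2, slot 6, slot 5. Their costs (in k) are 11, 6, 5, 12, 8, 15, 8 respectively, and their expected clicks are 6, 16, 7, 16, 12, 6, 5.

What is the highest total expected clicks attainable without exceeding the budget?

57

slot 1 + slot 8 + slot 7 + slot 3 + slot 2: cost 11 + 6 + 5 + 12 + 8 = 42 ≤ 45, expected clicks 6 + 16 + 7 + 16 + 12 = 57.
slot 8 + slot 7 + slot 3 + slot 2 + slot 5: cost 6 + 5 + 12 + 8 + 8 = 39 ≤ 45, expected clicks 16 + 7 + 16 + 12 + 5 = 56.
slot 1 + slot 8 + slot 3 + slot 2 + slot 5: cost 11 + 6 + 12 + 8 + 8 = 45 ≤ 45, expected clicks 6 + 16 + 16 + 12 + 5 = 55.
Best is slot 1, slot 8, slot 7, slot 3, and slot 2 with total expected clicks 57.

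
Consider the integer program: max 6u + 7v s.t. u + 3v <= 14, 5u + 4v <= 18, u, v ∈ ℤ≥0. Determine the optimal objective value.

28

(u,v)=(0,4): 1·0+3·4=12≤14, 5·0+4·4=16≤18, objective 28.
(u,v)=(1,3): 1·1+3·3=10≤14, 5·1+4·3=17≤18, objective 27.
(u,v)=(0,3): 1·0+3·3=9≤14, 5·0+4·3=12≤18, objective 21.
The best lattice point is (0,4), giving 28.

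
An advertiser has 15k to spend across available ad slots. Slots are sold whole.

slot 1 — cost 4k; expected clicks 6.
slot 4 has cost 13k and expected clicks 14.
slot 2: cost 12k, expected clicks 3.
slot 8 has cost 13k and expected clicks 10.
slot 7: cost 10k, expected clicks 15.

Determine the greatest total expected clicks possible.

Take slot 1 and slot 7: cost 4 + 10 = 14 ≤ 15, expected clicks 6 + 15 = 21.
No other feasible combination does better.

21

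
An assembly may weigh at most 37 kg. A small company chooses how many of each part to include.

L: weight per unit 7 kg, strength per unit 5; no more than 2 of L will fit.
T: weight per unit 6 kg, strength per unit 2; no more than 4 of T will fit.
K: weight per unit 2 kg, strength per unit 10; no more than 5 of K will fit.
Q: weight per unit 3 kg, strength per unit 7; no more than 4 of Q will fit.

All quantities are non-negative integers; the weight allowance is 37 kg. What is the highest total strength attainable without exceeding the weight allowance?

88

Take 2×L, 5×K, and 4×Q: weight 36 ≤ 37, strength 2·5 + 5·10 + 4·7 = 88.
K has the best ratio (10/2) and is taken to its limit of 5; remaining capacity is filled optimally with the others.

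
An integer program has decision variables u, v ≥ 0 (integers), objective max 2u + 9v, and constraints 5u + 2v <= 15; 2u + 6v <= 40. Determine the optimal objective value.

Relaxing integrality, the LP optimum is 60.00 at (u,v) = (0, 6.67), which is not an integer point.
(u,v)=(0,6): 5·0+2·6=12≤15, 2·0+6·6=36≤40, objective 54.
(u,v)=(1,5): 5·1+2·5=15≤15, 2·1+6·5=32≤40, objective 47.
(u,v)=(0,5): 5·0+2·5=10≤15, 2·0+6·5=30≤40, objective 45.
The best lattice point is (0,6), giving 54.

54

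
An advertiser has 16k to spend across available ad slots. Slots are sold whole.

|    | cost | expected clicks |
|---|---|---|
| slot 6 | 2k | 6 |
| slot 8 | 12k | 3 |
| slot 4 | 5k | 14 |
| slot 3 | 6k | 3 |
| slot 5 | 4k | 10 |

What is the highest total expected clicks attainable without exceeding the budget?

30

Allowing fractional choices, the relaxed optimum would be about 32.5, but ad slots are indivisible.
slot 4 + slot 3 + slot 5: cost 5 + 6 + 4 = 15 ≤ 16, expected clicks 14 + 3 + 10 = 27.
slot 6 + slot 4 + slot 5: cost 2 + 5 + 4 = 11 ≤ 16, expected clicks 6 + 14 + 10 = 30.
slot 4 + slot 5: cost 5 + 4 = 9 ≤ 16, expected clicks 14 + 10 = 24.
Best is slot 6, slot 4, and slot 5 with total expected clicks 30.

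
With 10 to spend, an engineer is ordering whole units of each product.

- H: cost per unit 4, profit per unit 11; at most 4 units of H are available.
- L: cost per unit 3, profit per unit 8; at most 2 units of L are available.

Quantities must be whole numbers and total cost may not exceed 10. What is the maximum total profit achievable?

This is a bounded integer knapsack.
H has the best ratio (11/4); taking only H gives at most 2×11 = 22 (stopped by the cost limit).
Mixing does better — 1×H and 2×L: cost 10 ≤ 10, profit 1·11 + 2·8 = 27.

27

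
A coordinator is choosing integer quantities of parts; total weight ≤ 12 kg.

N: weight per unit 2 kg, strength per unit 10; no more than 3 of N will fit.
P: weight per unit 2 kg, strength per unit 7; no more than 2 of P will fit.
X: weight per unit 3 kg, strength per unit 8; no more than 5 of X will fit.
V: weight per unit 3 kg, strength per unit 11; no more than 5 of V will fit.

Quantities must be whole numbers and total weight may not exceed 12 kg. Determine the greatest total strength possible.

This is a bounded integer knapsack.
N has the best ratio (10/2); taking only N gives at most 3×10 = 30 (stopped by the supply cap of 3).
Mixing does better — 3×N and 2×V: weight 12 ≤ 12, strength 3·10 + 2·11 = 52.

52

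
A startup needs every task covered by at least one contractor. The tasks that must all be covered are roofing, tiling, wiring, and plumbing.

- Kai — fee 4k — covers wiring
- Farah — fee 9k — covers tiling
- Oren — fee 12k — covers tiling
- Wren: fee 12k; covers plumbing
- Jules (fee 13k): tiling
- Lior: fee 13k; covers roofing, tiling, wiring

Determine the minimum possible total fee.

25

This is an integer covering problem.
The greedy cost-per-new-task heuristic would pick Kai, Lior, and Wren for 29, but a cheaper cover exists.
Choose Wren and Lior: together they cover roofing, tiling, wiring, plumbing — every task.
Total fee: 12 + 13 = 25.
No cover costs less than 25.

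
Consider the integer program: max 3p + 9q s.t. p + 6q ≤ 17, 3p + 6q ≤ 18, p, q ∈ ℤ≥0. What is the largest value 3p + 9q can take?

24

Relaxing integrality, the LP optimum is 26.25 at (p,q) = (0.5, 2.75), which is not an integer point.
(p,q)=(2,2) is feasible, giving 24.
(p,q)=(1,2) is feasible, giving 21.
(p,q)=(3,1) is feasible, giving 18.
(p,q)=(0,2) is feasible, giving 18.
The best lattice point is (2,2), giving 24.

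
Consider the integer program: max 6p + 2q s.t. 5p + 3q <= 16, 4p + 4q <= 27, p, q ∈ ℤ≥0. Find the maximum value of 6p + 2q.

Relaxing integrality, the LP optimum is 19.20 at (p,q) = (3.2, 0), which is not an integer point.
(p,q)=(3,0): 5·3+3·0=15≤16, 4·3+4·0=12≤27, objective 18.
(p,q)=(2,1): 5·2+3·1=13≤16, 4·2+4·1=12≤27, objective 14.
No feasible integer point exceeds 18.

18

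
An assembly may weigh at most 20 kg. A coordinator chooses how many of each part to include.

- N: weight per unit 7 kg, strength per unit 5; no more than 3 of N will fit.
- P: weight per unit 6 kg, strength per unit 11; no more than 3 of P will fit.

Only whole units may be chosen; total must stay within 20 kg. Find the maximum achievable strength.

P has the best ratio (11/6); taking only P gives at most 3×11 = 33 (stopped by the weight limit).
Optimal: 3×P: weight 18 ≤ 20, strength 3·11 = 33.

33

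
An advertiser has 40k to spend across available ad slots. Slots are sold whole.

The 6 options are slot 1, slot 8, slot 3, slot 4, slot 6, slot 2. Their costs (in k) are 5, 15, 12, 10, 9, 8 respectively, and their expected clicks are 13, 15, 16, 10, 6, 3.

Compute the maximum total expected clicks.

47

Allowing fractional choices, the relaxed optimum would be about 52.0, but ad slots are indivisible.
slot 1 + slot 8 + slot 3: cost 5 + 15 + 12 = 32 ≤ 40, expected clicks 13 + 15 + 16 = 44.
slot 1 + slot 3 + slot 4 + slot 6: cost 5 + 12 + 10 + 9 = 36 ≤ 40, expected clicks 13 + 16 + 10 + 6 = 45.
slot 1 + slot 8 + slot 3 + slot 2: cost 5 + 15 + 12 + 8 = 40 ≤ 40, expected clicks 13 + 15 + 16 + 3 = 47.
Best is slot 1, slot 8, slot 3, and slot 2 with total expected clicks 47.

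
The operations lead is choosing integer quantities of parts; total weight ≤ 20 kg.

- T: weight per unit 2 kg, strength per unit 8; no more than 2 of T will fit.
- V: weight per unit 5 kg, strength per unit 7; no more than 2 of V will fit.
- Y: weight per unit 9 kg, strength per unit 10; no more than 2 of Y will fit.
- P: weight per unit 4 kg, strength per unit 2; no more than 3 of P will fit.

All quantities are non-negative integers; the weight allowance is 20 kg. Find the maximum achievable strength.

2×T, 2×V, and 1×P: weight 18 ≤ 20, strength 2·8 + 2·7 + 1·2 = 32.
2×T, 1×V, and 1×Y: weight 18 ≤ 20, strength 2·8 + 1·7 + 1·10 = 33.
Best is 33.

33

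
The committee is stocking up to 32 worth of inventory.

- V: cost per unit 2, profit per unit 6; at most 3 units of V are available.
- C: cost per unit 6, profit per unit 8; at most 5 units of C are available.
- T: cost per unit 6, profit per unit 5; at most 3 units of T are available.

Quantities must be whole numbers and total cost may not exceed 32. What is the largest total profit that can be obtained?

V has the best ratio (6/2); taking only V gives at most 3×6 = 18 (stopped by the supply cap of 3).
Mixing does better — 3×V and 4×C: cost 30 ≤ 32, profit 3·6 + 4·8 = 50.

50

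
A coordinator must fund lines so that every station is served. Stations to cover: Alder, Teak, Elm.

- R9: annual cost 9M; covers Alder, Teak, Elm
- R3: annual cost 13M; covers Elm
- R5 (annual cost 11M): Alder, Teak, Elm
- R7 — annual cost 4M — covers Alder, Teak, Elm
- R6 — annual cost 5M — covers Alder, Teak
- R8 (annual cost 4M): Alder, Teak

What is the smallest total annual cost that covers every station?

R7 alone covers Alder, Teak, Elm — every station.
Total annual cost: 4.
No cover costs less than 4.

4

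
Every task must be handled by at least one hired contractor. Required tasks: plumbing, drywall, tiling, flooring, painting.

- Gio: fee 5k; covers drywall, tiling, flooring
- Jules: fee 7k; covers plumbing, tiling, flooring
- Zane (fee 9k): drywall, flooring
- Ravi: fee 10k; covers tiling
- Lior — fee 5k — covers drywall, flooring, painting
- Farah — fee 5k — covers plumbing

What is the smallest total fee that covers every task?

12

This is a weighted set-cover instance.
The greedy cost-per-new-task heuristic would pick Gio, Lior, and Farah for 15, but a cheaper cover exists.
Choose Jules and Lior: together they cover plumbing, drywall, tiling, flooring, painting — every task.
Total fee: 7 + 5 = 12.
No cover costs less than 12.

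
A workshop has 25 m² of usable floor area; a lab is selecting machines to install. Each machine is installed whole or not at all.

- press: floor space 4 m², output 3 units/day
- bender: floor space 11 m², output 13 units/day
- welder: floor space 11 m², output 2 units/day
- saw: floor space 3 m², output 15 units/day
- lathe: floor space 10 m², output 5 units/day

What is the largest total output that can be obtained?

This is a 0-1 knapsack instance.
Allowing fractional choices, the relaxed optimum would be about 34.5, but machines are indivisible.
bender + saw + lathe: floor space 11 + 3 + 10 = 24 ≤ 25, output 13 + 15 + 5 = 33.
press + bender + saw: floor space 4 + 11 + 3 = 18 ≤ 25, output 3 + 13 + 15 = 31.
Best is bender, saw, and lathe with total output 33.

33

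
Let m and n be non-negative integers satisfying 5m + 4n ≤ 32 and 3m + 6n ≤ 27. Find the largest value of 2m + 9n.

Relaxing integrality, the LP optimum is 40.50 at (m,n) = (0, 4.5), which is not an integer point.
(m,n)=(1,4) is feasible, giving 38.
(m,n)=(0,4) is feasible, giving 36.
No feasible integer point exceeds 38.

38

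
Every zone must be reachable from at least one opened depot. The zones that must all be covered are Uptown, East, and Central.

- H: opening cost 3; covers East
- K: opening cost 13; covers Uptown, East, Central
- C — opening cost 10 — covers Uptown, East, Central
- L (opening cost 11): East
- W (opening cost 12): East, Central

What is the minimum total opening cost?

10

The greedy cost-per-new-zone heuristic would pick H and C for 13, but a cheaper cover exists.
C alone covers Uptown, East, Central — every zone.
Total opening cost: 10.
No cover costs less than 10.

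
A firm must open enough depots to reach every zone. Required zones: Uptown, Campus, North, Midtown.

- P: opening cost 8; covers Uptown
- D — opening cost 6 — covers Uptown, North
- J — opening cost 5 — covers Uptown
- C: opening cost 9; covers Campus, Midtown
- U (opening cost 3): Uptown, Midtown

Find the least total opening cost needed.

15

This is an integer covering problem.
The greedy cost-per-new-zone heuristic would pick U, D, and C for 18, but a cheaper cover exists.
Choose D and C: together they cover Uptown, Campus, North, Midtown — every zone.
Total opening cost: 6 + 9 = 15.
No cover costs less than 15.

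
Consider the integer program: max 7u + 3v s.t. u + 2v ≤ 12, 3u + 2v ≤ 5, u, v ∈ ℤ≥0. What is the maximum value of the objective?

Relaxing integrality, the LP optimum is 11.67 at (u,v) = (1.67, 0), which is not an integer point.
(u,v)=(1,1): 1·1+2·1=3≤12, 3·1+2·1=5≤5, objective 10.
(u,v)=(1,0): 1·1+2·0=1≤12, 3·1+2·0=3≤5, objective 7.
Maximum is 10 at (u,v)=(1,1).

10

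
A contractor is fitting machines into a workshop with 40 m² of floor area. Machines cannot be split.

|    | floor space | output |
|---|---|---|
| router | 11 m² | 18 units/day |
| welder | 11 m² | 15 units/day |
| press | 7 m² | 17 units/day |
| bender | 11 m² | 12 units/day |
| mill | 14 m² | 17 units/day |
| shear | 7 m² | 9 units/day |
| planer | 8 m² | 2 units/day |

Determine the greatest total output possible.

Take router, welder, press, and bender: floor space 11 + 11 + 7 + 11 = 40 ≤ 40, output 18 + 15 + 17 + 12 = 62.
No other feasible combination does better.

62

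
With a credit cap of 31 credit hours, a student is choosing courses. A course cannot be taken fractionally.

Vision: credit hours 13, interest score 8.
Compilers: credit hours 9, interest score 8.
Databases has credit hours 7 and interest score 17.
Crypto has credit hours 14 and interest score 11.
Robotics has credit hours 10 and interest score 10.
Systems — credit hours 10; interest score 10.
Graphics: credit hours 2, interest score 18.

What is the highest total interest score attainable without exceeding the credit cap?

Compilers + Databases + Systems + Graphics: credit hours 9 + 7 + 10 + 2 = 28 ≤ 31, interest score 8 + 17 + 10 + 18 = 53.
Compilers + Databases + Robotics + Graphics: credit hours 9 + 7 + 10 + 2 = 28 ≤ 31, interest score 8 + 17 + 10 + 18 = 53.
Databases + Robotics + Systems + Graphics: credit hours 7 + 10 + 10 + 2 = 29 ≤ 31, interest score 17 + 10 + 10 + 18 = 55.
Best is Databases, Robotics, Systems, and Graphics with total interest score 55.

55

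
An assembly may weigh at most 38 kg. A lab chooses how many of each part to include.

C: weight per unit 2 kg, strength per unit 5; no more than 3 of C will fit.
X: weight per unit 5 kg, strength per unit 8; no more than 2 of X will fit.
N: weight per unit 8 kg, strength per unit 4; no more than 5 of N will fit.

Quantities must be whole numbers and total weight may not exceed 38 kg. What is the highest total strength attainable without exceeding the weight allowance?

3×C, 2×X, and 2×N: weight 32 ≤ 38, strength 3·5 + 2·8 + 2·4 = 39.
2×C, 2×X, and 3×N: weight 38 ≤ 38, strength 2·5 + 2·8 + 3·4 = 38.
Best is 39.

39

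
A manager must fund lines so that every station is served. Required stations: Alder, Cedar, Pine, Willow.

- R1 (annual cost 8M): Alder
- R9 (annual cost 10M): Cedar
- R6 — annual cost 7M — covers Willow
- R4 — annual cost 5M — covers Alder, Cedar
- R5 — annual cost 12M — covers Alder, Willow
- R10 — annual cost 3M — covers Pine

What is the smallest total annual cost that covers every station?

Choose R6, R4, and R10: together they cover Alder, Cedar, Pine, Willow — every station.
Total annual cost: 7 + 5 + 3 = 15.
No cover costs less than 15.

15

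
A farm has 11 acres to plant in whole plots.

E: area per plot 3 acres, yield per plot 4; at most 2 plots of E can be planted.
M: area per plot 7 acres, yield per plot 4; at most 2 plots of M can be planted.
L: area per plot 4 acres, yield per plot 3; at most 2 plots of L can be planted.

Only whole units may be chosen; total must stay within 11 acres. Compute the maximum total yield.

1×E and 2×L: area 11 ≤ 11, yield 1·4 + 2·3 = 10.
2×E and 1×L: area 10 ≤ 11, yield 2·4 + 1·3 = 11.
Best is 11.

11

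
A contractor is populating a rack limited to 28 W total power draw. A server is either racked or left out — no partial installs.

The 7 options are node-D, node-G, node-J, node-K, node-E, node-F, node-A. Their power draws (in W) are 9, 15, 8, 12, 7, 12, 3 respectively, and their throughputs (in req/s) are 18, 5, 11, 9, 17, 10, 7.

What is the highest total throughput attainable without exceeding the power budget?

Take node-D, node-J, node-E, and node-A: power draw 9 + 8 + 7 + 3 = 27 ≤ 28, throughput 18 + 11 + 17 + 7 = 53.
No other feasible combination does better.

53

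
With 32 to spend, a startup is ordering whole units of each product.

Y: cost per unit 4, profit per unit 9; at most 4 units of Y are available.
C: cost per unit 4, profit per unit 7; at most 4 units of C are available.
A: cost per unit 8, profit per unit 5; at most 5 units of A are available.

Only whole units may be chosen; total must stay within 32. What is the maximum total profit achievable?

64

4×Y and 4×C: cost 32 ≤ 32, profit 4·9 + 4·7 = 64.
4×Y and 3×C: cost 28 ≤ 32, profit 4·9 + 3·7 = 57.
Best is 64.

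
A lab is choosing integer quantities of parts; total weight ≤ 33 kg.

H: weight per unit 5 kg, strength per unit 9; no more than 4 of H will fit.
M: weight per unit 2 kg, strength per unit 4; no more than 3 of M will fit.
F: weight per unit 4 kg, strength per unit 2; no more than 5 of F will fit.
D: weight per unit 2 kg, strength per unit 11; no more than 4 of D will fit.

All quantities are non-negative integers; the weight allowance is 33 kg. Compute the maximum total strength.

3×H, 3×M, 1×F, and 4×D: weight 33 ≤ 33, strength 3·9 + 3·4 + 1·2 + 4·11 = 85.
4×H, 2×M, and 4×D: weight 32 ≤ 33, strength 4·9 + 2·4 + 4·11 = 88.
Best is 88.

88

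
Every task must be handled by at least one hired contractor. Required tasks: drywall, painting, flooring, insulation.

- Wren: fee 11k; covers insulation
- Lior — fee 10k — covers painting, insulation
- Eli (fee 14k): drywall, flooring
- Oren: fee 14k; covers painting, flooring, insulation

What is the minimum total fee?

24

This is an integer covering problem.
The greedy cost-per-new-task heuristic would pick Oren and Eli for 28, but a cheaper cover exists.
Choose Lior and Eli: together they cover drywall, painting, flooring, insulation — every task.
Total fee: 10 + 14 = 24.
No cover costs less than 24.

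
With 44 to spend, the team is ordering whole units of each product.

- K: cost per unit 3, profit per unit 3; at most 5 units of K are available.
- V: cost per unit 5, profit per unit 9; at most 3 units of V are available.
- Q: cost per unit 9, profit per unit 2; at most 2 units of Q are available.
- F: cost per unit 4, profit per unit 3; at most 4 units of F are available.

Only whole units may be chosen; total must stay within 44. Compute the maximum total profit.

V has the best ratio (9/5); taking only V gives at most 3×9 = 27 (stopped by the supply cap of 3).
Mixing does better — 4×K, 3×V, and 4×F: cost 43 ≤ 44, profit 4·3 + 3·9 + 4·3 = 51.

51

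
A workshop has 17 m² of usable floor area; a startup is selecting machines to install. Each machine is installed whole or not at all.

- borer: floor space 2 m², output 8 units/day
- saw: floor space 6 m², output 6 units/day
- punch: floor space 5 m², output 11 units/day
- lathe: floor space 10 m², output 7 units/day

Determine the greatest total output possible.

borer + punch: floor space 2 + 5 = 7 ≤ 17, output 8 + 11 = 19.
borer + saw + punch: floor space 2 + 6 + 5 = 13 ≤ 17, output 8 + 6 + 11 = 25.
borer + punch + lathe: floor space 2 + 5 + 10 = 17 ≤ 17, output 8 + 11 + 7 = 26.
Best is borer, punch, and lathe with total output 26.

26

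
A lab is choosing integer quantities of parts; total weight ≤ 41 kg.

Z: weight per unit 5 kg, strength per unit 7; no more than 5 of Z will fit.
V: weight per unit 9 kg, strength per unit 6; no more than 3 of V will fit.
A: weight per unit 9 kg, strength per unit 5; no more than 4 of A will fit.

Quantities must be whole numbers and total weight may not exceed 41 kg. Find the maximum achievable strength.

41

Z has the best ratio (7/5); taking only Z gives at most 5×7 = 35 (stopped by the supply cap of 5).
Mixing does better — 5×Z and 1×V: weight 34 ≤ 41, strength 5·7 + 1·6 = 41.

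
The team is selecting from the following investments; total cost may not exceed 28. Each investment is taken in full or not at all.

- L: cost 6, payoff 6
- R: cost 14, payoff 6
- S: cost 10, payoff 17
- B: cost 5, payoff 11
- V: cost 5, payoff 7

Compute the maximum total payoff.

41

This is a 0-1 knapsack instance.
L + S + B + V: cost 6 + 10 + 5 + 5 = 26 ≤ 28, payoff 6 + 17 + 11 + 7 = 41.
L + S + B: cost 6 + 10 + 5 = 21 ≤ 28, payoff 6 + 17 + 11 = 34.
S + B + V: cost 10 + 5 + 5 = 20 ≤ 28, payoff 17 + 11 + 7 = 35.
Best is L, S, B, and V with total payoff 41.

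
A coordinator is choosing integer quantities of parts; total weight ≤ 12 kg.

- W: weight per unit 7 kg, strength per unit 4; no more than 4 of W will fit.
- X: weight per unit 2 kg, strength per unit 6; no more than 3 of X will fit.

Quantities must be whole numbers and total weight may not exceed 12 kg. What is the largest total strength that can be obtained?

18

3×X: weight 6 ≤ 12, strength 3·6 = 18.
1×W and 2×X: weight 11 ≤ 12, strength 1·4 + 2·6 = 16.
Best is 18.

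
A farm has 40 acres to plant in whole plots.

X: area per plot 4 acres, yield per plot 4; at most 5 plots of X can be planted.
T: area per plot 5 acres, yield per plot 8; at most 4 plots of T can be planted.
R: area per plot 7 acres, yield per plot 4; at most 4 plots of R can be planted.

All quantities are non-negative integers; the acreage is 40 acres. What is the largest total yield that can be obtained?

Take 5×X and 4×T: area 40 ≤ 40, yield 5·4 + 4·8 = 52.
T has the best ratio (8/5) and is taken to its limit of 4; remaining capacity is filled optimally with the others.

52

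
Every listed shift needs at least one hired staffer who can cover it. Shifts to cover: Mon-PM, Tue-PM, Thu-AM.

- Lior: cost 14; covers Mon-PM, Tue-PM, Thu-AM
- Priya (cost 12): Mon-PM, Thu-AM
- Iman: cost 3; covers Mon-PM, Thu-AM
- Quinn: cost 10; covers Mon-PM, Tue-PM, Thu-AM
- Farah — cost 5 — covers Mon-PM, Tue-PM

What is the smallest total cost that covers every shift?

Choose Iman and Farah: together they cover Mon-PM, Tue-PM, Thu-AM — every shift.
Total cost: 3 + 5 = 8.
No cover costs less than 8.

8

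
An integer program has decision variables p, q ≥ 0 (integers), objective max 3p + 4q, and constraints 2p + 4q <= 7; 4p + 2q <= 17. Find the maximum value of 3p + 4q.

Relaxing integrality, the LP optimum is 10.50 at (p,q) = (3.5, 0), which is not an integer point.
(p,q)=(3,0): 2·3+4·0=6≤7, 4·3+2·0=12≤17, objective 9.
(p,q)=(2,0): 2·2+4·0=4≤7, 4·2+2·0=8≤17, objective 6.
The best lattice point is (3,0), giving 9.

9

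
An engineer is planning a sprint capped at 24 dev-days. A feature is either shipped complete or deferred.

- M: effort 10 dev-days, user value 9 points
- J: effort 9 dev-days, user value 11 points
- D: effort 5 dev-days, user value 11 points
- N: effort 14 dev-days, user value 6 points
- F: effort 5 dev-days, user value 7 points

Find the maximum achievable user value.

31

Allowing fractional choices, the relaxed optimum would be about 33.5, but features are indivisible.
M + J + D: effort 10 + 9 + 5 = 24 ≤ 24, user value 9 + 11 + 11 = 31.
J + D + F: effort 9 + 5 + 5 = 19 ≤ 24, user value 11 + 11 + 7 = 29.
Best is M, J, and D with total user value 31.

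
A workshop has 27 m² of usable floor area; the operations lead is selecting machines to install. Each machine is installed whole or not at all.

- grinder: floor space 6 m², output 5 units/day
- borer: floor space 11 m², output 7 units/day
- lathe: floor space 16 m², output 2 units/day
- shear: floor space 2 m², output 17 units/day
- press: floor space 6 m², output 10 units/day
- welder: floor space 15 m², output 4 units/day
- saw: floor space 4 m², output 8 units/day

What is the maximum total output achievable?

42

This is a 0-1 knapsack instance.
Allowing fractional choices, the relaxed optimum would be about 45.7, but machines are indivisible.
borer + shear + press + saw: floor space 11 + 2 + 6 + 4 = 23 ≤ 27, output 7 + 17 + 10 + 8 = 42.
grinder + shear + press + saw: floor space 6 + 2 + 6 + 4 = 18 ≤ 27, output 5 + 17 + 10 + 8 = 40.
Best is borer, shear, press, and saw with total output 42.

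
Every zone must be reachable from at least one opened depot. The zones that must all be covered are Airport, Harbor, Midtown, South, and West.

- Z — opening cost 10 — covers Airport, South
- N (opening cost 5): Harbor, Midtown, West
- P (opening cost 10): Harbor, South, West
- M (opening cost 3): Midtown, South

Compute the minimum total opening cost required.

The greedy cost-per-new-zone heuristic would pick M, N, and Z for 18, but a cheaper cover exists.
Choose Z and N: together they cover Airport, Harbor, Midtown, South, West — every zone.
Total opening cost: 10 + 5 = 15.
No cover costs less than 15.

15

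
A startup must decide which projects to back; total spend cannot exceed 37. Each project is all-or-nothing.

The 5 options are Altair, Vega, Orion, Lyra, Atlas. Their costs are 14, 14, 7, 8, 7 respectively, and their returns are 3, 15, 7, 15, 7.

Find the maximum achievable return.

Vega + Lyra + Atlas: cost 14 + 8 + 7 = 29 ≤ 37, return 15 + 15 + 7 = 37.
Vega + Orion + Lyra + Atlas: cost 14 + 7 + 8 + 7 = 36 ≤ 37, return 15 + 7 + 15 + 7 = 44.
Vega + Orion + Lyra: cost 14 + 7 + 8 = 29 ≤ 37, return 15 + 7 + 15 = 37.
Best is Vega, Orion, Lyra, and Atlas with total return 44.

44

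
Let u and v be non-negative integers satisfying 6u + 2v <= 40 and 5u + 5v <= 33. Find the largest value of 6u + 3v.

Relaxing integrality, the LP optimum is 39.60 at (u,v) = (6.6, 0), which is not an integer point.
(u,v)=(6,0): 6·6+2·0=36≤40, 5·6+5·0=30≤33, objective 36.
(u,v)=(5,1): 6·5+2·1=32≤40, 5·5+5·1=30≤33, objective 33.
(u,v)=(5,0): 6·5+2·0=30≤40, 5·5+5·0=25≤33, objective 30.
No feasible integer point exceeds 36.

36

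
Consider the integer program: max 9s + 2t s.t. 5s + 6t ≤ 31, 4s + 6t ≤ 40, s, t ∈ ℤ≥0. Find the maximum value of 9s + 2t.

54

The continuous relaxation peaks at (6.2, 0) with value 55.80; rounding to a feasible lattice point costs some objective.
(s,t)=(6,0): 5·6+6·0=30≤31, 4·6+6·0=24≤40, objective 54.
(s,t)=(5,1): 5·5+6·1=31≤31, 4·5+6·1=26≤40, objective 47.
(s,t)=(5,0): 5·5+6·0=25≤31, 4·5+6·0=20≤40, objective 45.
The best lattice point is (6,0), giving 54.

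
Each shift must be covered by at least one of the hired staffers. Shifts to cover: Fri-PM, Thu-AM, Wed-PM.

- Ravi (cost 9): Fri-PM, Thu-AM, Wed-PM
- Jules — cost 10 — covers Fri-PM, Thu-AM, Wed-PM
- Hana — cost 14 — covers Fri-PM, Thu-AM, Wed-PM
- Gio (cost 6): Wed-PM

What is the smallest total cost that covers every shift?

9

Ravi alone covers Fri-PM, Thu-AM, Wed-PM — every shift.
Total cost: 9.
No cover costs less than 9.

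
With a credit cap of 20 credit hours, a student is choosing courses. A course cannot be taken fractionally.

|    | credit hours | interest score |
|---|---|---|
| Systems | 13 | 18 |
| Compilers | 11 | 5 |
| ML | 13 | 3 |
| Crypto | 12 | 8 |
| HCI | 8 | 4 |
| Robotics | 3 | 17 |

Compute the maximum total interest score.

Compilers + Robotics: credit hours 11 + 3 = 14 ≤ 20, interest score 5 + 17 = 22.
Systems + Robotics: credit hours 13 + 3 = 16 ≤ 20, interest score 18 + 17 = 35.
Crypto + Robotics: credit hours 12 + 3 = 15 ≤ 20, interest score 8 + 17 = 25.
Best is Systems and Robotics with total interest score 35.

35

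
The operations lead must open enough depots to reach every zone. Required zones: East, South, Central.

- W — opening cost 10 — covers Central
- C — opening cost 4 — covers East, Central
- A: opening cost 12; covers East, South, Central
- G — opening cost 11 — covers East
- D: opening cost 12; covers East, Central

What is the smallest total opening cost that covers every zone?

The greedy cost-per-new-zone heuristic would pick C and A for 16, but a cheaper cover exists.
A alone covers East, South, Central — every zone.
Total opening cost: 12.
No cover costs less than 12.

12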